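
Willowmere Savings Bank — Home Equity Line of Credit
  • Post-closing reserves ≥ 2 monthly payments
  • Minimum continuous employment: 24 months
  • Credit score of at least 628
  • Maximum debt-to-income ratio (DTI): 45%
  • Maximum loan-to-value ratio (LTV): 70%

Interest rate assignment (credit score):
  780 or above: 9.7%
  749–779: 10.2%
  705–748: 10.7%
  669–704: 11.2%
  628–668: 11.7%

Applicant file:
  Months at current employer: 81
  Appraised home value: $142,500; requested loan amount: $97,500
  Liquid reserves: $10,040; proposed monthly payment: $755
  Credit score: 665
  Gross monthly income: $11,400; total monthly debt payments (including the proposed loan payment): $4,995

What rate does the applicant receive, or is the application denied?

Approved at 11.7%

Credit score 665 ≥ 628 (meets minimum)
Employment 81 ≥ 24 months
Reserves: 10,040 ÷ 755 = 13.3 months (meets 2-month minimum)
LTV: 97,500 ÷ 142,500 = 68.4%, within 70% cap
Debt-to-income = 4,995/11,400 = 43.8% — meets 45% limit
All requirements met. Score 665 falls in the 628–668 tier → 11.7%.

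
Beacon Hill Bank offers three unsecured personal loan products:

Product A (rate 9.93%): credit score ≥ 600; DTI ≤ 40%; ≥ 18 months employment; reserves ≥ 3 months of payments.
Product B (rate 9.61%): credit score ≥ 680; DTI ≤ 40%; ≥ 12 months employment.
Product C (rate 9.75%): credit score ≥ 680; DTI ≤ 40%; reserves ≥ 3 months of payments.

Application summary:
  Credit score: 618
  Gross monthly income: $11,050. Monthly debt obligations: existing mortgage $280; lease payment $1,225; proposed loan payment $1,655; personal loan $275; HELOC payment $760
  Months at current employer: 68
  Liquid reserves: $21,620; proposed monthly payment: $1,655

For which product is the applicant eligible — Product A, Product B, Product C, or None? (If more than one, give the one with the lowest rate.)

Product A

Total debts = (280 + 1,225 + 1,655 + 275 + 760) = 4,195; DTI = 4,195/11,050 = 38%.
Reserves = 21,620/1,655 = 13.1 months.
Product A: score 618 ≥ 600; DTI 38% ≤ 40%; employment 68 ≥ 18 mo; reserves 13.1 ≥ 3 mo → qualifies.
Product B: score 618 < 680; DTI 38% ≤ 40%; employment 68 ≥ 12 mo → does not qualify.
Product C: score 618 < 680; DTI 38% ≤ 40%; reserves 13.1 ≥ 3 mo → does not qualify.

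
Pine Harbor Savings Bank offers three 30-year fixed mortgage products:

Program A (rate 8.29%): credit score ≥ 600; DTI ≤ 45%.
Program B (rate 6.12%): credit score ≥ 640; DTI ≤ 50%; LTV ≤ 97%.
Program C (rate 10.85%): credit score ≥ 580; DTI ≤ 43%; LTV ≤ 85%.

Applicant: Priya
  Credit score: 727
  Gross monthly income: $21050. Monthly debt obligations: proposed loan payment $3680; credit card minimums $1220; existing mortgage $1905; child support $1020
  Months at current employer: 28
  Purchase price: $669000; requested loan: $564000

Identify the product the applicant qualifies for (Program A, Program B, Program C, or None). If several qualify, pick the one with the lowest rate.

Total debts = (3,680 + 1,220 + 1,905 + 1,020) = 7,825; DTI = 7,825/21,050 = 37.2%.
LTV = 564,000/669,000 = 84.3%.
Program A: score 727 ≥ 600; DTI 37.2% ≤ 45% → qualifies.
Program B: score 727 ≥ 640; DTI 37.2% ≤ 50%; LTV 84.3% ≤ 97% → qualifies.
Program C: score 727 ≥ 580; DTI 37.2% ≤ 43%; LTV 84.3% ≤ 85% → qualifies.
Qualifying: Program A, Program B, Program C. Lowest rate is 6.12% → Program B.

Program B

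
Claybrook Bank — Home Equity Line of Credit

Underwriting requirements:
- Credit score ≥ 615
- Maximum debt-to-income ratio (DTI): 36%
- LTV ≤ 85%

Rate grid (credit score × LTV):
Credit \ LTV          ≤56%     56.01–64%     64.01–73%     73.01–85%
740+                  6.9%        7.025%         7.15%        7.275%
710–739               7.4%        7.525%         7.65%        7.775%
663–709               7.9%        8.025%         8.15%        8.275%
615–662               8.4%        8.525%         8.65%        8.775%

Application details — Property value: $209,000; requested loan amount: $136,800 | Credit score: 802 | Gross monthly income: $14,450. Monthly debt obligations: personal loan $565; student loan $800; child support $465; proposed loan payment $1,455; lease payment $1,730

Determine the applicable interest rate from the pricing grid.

7.15%

Credit score 802 ≥ 615; Total monthly debts = (565 + 800 + 465 + 1,455 + 1,730) = 5,015. DTI = 5,015/14,450 = 34.7% ≤ 36%
LTV = 136,800/209,000 = 65.5% ≤ 85%
Score 802 is in the 740+ band; LTV 65.5% is in the 64.01–73% band → 7.15%.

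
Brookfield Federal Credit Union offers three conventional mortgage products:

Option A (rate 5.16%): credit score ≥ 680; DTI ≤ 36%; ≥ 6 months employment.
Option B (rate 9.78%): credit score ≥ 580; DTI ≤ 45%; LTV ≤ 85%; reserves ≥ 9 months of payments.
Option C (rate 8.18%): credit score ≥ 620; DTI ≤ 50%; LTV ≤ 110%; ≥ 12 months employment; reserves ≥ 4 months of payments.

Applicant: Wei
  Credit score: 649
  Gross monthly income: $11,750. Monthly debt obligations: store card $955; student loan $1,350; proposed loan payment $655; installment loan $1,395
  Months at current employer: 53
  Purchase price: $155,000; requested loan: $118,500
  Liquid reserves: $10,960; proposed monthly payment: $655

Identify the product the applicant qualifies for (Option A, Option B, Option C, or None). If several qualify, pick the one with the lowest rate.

Total debts = (955 + 1,350 + 655 + 1,395) = 4,355; DTI = 4,355/11,750 = 37.1%.
LTV = 118,500/155,000 = 76.5%.
Reserves = 10,960/655 = 16.7 months.
Option A: score 649 < 680; DTI 37.1% > 36%; employment 53 ≥ 6 mo → does not qualify.
Option B: score 649 ≥ 580; DTI 37.1% ≤ 45%; LTV 76.5% ≤ 85%; reserves 16.7 ≥ 9 mo → qualifies.
Option C: score 649 ≥ 620; DTI 37.1% ≤ 50%; LTV 76.5% ≤ 110%; employment 53 ≥ 12 mo; reserves 16.7 ≥ 4 mo → qualifies.
Qualifying: Option B, Option C. Lowest rate is 8.18% → Option C.

Option C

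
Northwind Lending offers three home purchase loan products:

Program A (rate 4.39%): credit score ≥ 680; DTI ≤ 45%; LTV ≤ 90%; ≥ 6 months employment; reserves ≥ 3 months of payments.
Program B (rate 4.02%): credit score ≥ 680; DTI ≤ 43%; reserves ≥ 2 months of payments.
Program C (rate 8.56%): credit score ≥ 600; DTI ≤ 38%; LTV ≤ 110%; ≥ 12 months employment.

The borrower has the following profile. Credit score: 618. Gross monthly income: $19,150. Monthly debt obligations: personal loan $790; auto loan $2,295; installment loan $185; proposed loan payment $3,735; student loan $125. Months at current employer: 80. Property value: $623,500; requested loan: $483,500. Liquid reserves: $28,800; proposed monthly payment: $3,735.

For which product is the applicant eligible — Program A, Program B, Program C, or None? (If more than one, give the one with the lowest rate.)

Total debts = (790 + 2,295 + 185 + 3,735 + 125) = 7,130; DTI = 7,130/19,150 = 37.2%.
LTV = 483,500/623,500 = 77.5%.
Reserves = 28,800/3,735 = 7.7 months.
Program A: score 618 < 680; DTI 37.2% ≤ 45%; LTV 77.5% ≤ 90%; employment 80 ≥ 6 mo; reserves 7.7 ≥ 3 mo → does not qualify.
Program B: score 618 < 680; DTI 37.2% ≤ 43%; reserves 7.7 ≥ 2 mo → does not qualify.
Program C: score 618 ≥ 600; DTI 37.2% ≤ 38%; LTV 77.5% ≤ 110%; employment 80 ≥ 12 mo → qualifies.

Program C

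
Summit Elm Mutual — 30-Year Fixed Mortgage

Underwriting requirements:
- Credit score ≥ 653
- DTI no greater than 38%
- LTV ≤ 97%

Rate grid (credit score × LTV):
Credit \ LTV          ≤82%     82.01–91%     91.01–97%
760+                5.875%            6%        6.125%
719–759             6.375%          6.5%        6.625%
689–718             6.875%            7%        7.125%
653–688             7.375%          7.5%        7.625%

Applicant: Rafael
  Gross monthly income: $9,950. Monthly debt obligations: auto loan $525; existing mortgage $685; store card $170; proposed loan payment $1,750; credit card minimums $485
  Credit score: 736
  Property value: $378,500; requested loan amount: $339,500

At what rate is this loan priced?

Credit score 736 ≥ 653; Total monthly debts = (525 + 685 + 170 + 1,750 + 485) = 3,615. Debt-to-income = 3,615/9,950 = 36.3% — meets 38% limit
Loan-to-value = 339,500/378,500 = 89.7% — pass (97% max)
Row: 736 falls in 719–759. Column: 89.7% falls in 82.01–91%. Rate = 6.5%.

6.5%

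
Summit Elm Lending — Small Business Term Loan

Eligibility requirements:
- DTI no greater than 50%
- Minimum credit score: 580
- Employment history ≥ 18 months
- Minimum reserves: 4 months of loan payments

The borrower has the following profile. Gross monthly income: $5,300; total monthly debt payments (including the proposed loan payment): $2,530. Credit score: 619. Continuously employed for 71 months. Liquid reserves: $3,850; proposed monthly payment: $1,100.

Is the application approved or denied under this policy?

DTI: 2,530 ÷ 5,300 = 47.7%, within the 50% cap
Credit score 619 ≥ 580 (meets)
Employment 71 ≥ 18 months
Reserves: 3,850 ÷ 1,100 = 3.5 months (below 4-month minimum)
Fails on reserves.

Denied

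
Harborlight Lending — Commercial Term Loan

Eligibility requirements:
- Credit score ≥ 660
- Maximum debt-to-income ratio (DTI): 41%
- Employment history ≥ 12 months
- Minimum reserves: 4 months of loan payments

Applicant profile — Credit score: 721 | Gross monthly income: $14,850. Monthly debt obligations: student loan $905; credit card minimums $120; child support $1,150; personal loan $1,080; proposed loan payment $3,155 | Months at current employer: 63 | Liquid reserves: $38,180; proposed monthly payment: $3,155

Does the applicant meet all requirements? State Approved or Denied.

Credit score 721 ≥ 660 (meets)
Total monthly debts = (905 + 120 + 1,150 + 1,080 + 3,155) = 6,410. Debt-to-income = 6,410/14,850 = 43.2% — over 41% limit
Employment 63 ≥ 12 months
Reserves = 38,180/3,155 = 12.1 months ≥ 4
Fails on DTI.

Denied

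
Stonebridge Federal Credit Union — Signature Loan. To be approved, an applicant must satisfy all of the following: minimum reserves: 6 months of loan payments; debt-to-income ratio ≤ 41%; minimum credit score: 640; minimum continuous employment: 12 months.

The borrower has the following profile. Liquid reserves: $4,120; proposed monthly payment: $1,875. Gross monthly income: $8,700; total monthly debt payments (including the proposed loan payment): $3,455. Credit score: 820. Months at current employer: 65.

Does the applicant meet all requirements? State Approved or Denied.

Reserves: 4,120 ÷ 1,875 = 2.2 months (below 6-month minimum)
DTI = 3,455/8,700 = 39.7% ≤ 41%
Credit score 820 ≥ 640 (meets)
Employment 65 ≥ 12 months
Fails on reserves.

Denied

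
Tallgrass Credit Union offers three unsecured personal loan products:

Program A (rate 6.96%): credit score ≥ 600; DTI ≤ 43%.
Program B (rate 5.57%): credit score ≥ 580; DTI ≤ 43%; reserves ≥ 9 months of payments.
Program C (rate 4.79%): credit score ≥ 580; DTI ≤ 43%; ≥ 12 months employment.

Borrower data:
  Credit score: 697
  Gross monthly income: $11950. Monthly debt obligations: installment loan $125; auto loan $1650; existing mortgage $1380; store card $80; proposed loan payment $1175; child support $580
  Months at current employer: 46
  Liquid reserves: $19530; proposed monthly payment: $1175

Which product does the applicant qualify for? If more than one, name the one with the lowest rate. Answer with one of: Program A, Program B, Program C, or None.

Total debts = (125 + 1,650 + 1,380 + 80 + 1,175 + 580) = 4,990; DTI = 4,990/11,950 = 41.8%.
Reserves = 19,530/1,175 = 16.6 months.
Program A: score 697 ≥ 600; DTI 41.8% ≤ 43% → qualifies.
Program B: score 697 ≥ 580; DTI 41.8% ≤ 43%; reserves 16.6 ≥ 9 mo → qualifies.
Program C: score 697 ≥ 580; DTI 41.8% ≤ 43%; employment 46 ≥ 12 mo → qualifies.
Qualifying: Program A, Program B, Program C. Lowest rate is 4.79% → Program C.

Program C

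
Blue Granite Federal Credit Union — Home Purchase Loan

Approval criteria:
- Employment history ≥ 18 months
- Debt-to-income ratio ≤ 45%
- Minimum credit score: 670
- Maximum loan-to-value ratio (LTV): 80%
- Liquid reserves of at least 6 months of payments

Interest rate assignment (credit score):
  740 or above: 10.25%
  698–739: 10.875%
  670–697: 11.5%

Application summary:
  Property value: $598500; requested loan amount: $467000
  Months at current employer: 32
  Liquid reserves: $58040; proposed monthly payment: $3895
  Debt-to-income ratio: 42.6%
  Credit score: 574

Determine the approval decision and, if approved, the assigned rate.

Credit score 574 < 670 (below minimum)
DTI 42.6% ≤ 45%
Reserves: 58,040 ÷ 3,895 = 14.9 months (meets 6-month minimum)
Employment 32 ≥ 18 months
LTV: 467,000 ÷ 598,500 = 78%, within 80% cap
Not all requirements met → denied.

Denied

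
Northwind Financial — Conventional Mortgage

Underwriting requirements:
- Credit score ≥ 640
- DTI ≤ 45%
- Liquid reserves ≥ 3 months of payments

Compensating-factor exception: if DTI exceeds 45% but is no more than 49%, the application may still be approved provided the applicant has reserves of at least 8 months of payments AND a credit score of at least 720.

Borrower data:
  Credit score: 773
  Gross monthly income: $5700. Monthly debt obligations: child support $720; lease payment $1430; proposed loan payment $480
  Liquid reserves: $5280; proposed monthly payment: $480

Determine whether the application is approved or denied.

Approved

Credit score 773 ≥ 640 (meets base)
Total debts = (720 + 1,430 + 480) = 2,630. DTI: 2,630 ÷ 5,700 = 46.1%, over the 45% base limit.
Reserves = 5,280/480 = 11.0 months ≥ 3
DTI 46.1% is within the 45%–49% exception band; checking compensating factors.
Reserves 11.0 ≥ 8 months; credit score 773 ≥ 720.
Both override conditions satisfied; DTI exception granted.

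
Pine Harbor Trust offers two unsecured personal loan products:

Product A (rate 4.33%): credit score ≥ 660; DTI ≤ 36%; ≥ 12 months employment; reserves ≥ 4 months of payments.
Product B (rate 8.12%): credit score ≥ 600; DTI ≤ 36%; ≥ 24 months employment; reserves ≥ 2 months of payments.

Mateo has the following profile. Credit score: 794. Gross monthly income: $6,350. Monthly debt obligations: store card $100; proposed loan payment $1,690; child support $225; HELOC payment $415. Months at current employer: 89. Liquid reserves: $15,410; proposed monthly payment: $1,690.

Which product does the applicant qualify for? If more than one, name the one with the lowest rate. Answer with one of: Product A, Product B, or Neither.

Neither

Total debts = (100 + 1,690 + 225 + 415) = 2,430; DTI = 2,430/6,350 = 38.3%.
Reserves = 15,410/1,690 = 9.1 months.
Product A: score 794 ≥ 660; DTI 38.3% > 36%; employment 89 ≥ 12 mo; reserves 9.1 ≥ 4 mo → does not qualify.
Product B: score 794 ≥ 600; DTI 38.3% > 36%; employment 89 ≥ 24 mo; reserves 9.1 ≥ 2 mo → does not qualify.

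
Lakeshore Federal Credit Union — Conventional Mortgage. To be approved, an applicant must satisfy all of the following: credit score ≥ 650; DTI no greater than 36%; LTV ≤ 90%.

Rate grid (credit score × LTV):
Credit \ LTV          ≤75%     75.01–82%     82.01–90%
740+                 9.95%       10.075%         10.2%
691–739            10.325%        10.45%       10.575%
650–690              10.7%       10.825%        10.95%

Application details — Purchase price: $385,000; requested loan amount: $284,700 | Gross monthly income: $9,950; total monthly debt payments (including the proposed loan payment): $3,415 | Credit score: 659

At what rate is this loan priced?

Credit score 659 ≥ 650; DTI = 3,415/9,950 = 34.3% ≤ 36%
LTV = 284,700/385,000 = 73.9% ≤ 90%
Credit 659 → row 650–690; LTV 73.9% → column ≤75%. Grid cell → 10.7%.

10.7%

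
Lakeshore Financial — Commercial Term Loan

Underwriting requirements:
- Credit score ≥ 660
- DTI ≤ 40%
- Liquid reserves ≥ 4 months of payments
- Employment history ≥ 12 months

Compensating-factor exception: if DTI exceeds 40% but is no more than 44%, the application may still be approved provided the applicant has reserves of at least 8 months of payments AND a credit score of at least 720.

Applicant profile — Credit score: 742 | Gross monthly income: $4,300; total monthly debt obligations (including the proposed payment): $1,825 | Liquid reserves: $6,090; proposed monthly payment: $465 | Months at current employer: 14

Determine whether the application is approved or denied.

Credit score 742 ≥ 660 (meets base)
DTI = 1,825/4,300 = 42.4% > 40% — standard DTI limit exceeded.
Liquid reserves cover 6,090/465 = 13.1 months — ≥ 4 required
Employment 14 ≥ 12 months
DTI 42.4% is within the 40%–44% exception band; checking compensating factors.
Override check — reserves: 13.1 mo (ok); score: 742 (ok).
Both compensating conditions met → exception applies.

Approved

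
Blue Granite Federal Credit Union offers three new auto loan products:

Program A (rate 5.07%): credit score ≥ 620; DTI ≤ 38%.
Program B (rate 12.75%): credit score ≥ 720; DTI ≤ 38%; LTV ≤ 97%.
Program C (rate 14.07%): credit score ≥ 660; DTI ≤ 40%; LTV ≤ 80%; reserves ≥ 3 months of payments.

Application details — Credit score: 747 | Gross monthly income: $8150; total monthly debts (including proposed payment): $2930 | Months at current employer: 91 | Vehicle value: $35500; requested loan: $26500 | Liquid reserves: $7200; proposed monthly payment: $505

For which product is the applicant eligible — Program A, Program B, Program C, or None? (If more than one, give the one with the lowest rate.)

Program A

DTI = 2,930/8,150 = 36%.
LTV = 26,500/35,500 = 74.6%.
Reserves = 7,200/505 = 14.3 months.
Program A: score 747 ≥ 620; DTI 36% ≤ 38% → qualifies.
Program B: score 747 ≥ 720; DTI 36% ≤ 38%; LTV 74.6% ≤ 97% → qualifies.
Program C: score 747 ≥ 660; DTI 36% ≤ 40%; LTV 74.6% ≤ 80%; reserves 14.3 ≥ 3 mo → qualifies.
Qualifying: Program A, Program B, Program C. Lowest rate is 5.07% → Program A.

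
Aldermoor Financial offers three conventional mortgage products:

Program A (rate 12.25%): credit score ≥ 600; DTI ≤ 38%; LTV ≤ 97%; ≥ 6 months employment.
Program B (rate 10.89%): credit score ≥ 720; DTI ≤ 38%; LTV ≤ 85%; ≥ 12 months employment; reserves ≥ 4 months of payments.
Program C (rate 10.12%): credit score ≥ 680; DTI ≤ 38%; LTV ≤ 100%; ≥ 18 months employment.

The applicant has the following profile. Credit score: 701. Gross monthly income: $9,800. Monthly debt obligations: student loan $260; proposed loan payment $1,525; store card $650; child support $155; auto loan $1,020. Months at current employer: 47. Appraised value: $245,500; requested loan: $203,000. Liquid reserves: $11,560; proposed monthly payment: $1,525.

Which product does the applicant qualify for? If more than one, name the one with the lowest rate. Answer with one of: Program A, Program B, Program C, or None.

Program C

Total debts = (260 + 1,525 + 650 + 155 + 1,020) = 3,610; DTI = 3,610/9,800 = 36.8%.
LTV = 203,000/245,500 = 82.7%.
Reserves = 11,560/1,525 = 7.6 months.
Program A: score 701 ≥ 600; DTI 36.8% ≤ 38%; LTV 82.7% ≤ 97%; employment 47 ≥ 6 mo → qualifies.
Program B: score 701 < 720; DTI 36.8% ≤ 38%; LTV 82.7% ≤ 85%; employment 47 ≥ 12 mo; reserves 7.6 ≥ 4 mo → does not qualify.
Program C: score 701 ≥ 680; DTI 36.8% ≤ 38%; LTV 82.7% ≤ 100%; employment 47 ≥ 18 mo → qualifies.
Qualifying: Program A, Program C. Lowest rate is 10.12% → Program C.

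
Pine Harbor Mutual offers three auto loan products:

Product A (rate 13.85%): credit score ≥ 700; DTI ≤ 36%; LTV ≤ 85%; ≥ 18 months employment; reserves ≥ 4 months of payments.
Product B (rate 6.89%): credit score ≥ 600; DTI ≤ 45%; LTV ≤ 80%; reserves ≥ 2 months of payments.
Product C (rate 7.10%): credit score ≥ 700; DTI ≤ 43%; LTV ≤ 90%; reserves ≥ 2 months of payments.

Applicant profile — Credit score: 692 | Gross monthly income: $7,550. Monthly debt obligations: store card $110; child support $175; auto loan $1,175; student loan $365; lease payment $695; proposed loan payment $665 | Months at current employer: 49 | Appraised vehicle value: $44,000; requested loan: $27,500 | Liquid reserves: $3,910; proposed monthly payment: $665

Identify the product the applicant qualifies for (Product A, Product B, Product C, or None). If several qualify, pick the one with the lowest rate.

Total debts = (110 + 175 + 1,175 + 365 + 695 + 665) = 3,185; DTI = 3,185/7,550 = 42.2%.
LTV = 27,500/44,000 = 62.5%.
Reserves = 3,910/665 = 5.9 months.
Product A: score 692 < 700; DTI 42.2% > 36%; LTV 62.5% ≤ 85%; employment 49 ≥ 18 mo; reserves 5.9 ≥ 4 mo → does not qualify.
Product B: score 692 ≥ 600; DTI 42.2% ≤ 45%; LTV 62.5% ≤ 80%; reserves 5.9 ≥ 2 mo → qualifies.
Product C: score 692 < 700; DTI 42.2% ≤ 43%; LTV 62.5% ≤ 90%; reserves 5.9 ≥ 2 mo → does not qualify.

Product B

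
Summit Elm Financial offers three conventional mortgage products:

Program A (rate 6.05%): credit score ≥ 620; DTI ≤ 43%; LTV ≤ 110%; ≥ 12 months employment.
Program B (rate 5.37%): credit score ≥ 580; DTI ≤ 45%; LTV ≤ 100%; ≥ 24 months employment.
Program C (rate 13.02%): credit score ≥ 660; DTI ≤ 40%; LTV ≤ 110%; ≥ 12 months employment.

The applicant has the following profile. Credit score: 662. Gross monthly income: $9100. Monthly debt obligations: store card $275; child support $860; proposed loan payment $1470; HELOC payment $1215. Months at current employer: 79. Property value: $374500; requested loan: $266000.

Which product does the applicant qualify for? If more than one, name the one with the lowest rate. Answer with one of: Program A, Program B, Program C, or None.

Total debts = (275 + 860 + 1,470 + 1,215) = 3,820; DTI = 3,820/9,100 = 42%.
LTV = 266,000/374,500 = 71%.
Program A: score 662 ≥ 620; DTI 42% ≤ 43%; LTV 71% ≤ 110%; employment 79 ≥ 12 mo → qualifies.
Program B: score 662 ≥ 580; DTI 42% ≤ 45%; LTV 71% ≤ 100%; employment 79 ≥ 24 mo → qualifies.
Program C: score 662 ≥ 660; DTI 42% > 40%; LTV 71% ≤ 110%; employment 79 ≥ 12 mo → does not qualify.
Qualifying: Program A, Program B. Lowest rate is 5.37% → Program B.

Program B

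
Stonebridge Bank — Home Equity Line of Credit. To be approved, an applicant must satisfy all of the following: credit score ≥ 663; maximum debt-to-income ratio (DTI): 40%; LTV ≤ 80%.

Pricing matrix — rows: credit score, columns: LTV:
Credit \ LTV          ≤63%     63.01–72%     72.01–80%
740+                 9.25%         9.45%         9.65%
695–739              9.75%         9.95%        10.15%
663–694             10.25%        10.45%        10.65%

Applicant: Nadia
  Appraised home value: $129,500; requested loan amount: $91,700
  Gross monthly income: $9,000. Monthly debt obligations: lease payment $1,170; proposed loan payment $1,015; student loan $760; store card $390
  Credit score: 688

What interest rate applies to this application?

Credit score 688 ≥ 663; Total monthly debts = (1,170 + 1,015 + 760 + 390) = 3,335. DTI: 3,335 ÷ 9,000 = 37.1%, within the 40% cap
LTV: 91,700 ÷ 129,500 = 70.8%, within 80% cap
Score 688 is in the 663–694 band; LTV 70.8% is in the 63.01–72% band → 10.45%.

10.45%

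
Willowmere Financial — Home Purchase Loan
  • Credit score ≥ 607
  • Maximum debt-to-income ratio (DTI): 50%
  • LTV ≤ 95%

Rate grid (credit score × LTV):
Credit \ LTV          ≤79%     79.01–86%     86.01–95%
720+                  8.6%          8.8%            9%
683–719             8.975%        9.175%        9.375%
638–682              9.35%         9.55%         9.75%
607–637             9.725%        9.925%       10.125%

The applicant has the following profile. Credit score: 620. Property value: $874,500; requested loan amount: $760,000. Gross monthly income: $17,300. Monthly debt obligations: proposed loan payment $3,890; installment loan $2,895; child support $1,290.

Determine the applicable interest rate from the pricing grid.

10.125%

Credit score 620 ≥ 607; Total monthly debts = (3,890 + 2,895 + 1,290) = 8,075. DTI: 8,075 ÷ 17,300 = 46.7%, within the 50% cap
LTV = 760,000/874,500 = 86.9% ≤ 95%
Credit 620 → row 607–637; LTV 86.9% → column 86.01–95%. Grid cell → 10.125%.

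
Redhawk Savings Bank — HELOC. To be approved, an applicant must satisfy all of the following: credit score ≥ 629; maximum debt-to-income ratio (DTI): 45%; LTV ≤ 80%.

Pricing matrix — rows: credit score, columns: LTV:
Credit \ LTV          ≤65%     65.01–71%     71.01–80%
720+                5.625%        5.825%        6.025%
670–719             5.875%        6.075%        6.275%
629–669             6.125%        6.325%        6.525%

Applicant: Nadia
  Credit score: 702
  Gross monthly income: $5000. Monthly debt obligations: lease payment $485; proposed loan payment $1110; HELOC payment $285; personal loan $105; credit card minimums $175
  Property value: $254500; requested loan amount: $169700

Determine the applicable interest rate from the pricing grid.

6.075%

Credit score 702 ≥ 629; Total monthly debts = (485 + 1,110 + 285 + 105 + 175) = 2,160. DTI = 2,160/5,000 = 43.2% ≤ 45%
Loan-to-value = 169,700/254,500 = 66.7% — pass (80% max)
Row: 702 falls in 670–719. Column: 66.7% falls in 65.01–71%. Rate = 6.075%.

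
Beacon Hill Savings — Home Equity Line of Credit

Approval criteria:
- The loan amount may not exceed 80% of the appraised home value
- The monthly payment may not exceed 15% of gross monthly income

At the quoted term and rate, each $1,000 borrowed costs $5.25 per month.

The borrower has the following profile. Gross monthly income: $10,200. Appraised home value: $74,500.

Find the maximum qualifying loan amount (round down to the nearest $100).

Payment cap: 15% × $10,200 = $1,530/month.
At $5.25 per $1,000, that supports 1,530/5.25 × 1,000 ≈ $291,428 → $291,400.
LTV cap: 80% × $74,500 = $59,600 → $59,600.
Binding constraint: loan-to-value.

$59,600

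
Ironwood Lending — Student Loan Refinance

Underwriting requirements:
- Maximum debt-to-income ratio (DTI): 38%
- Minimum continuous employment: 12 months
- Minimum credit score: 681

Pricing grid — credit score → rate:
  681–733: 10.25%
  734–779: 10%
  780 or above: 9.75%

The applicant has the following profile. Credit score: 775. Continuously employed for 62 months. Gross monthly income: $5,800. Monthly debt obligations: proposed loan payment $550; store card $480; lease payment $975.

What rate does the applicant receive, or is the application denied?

Approved at 10%

Credit score 775 ≥ 681 (meets minimum)
Total monthly debts = (550 + 480 + 975) = 2,005. DTI: 2,005 ÷ 5,800 = 34.6%, within the 38% cap
Employment 62 ≥ 12 months
All requirements met. Score 775 falls in the 734–779 tier → 10%.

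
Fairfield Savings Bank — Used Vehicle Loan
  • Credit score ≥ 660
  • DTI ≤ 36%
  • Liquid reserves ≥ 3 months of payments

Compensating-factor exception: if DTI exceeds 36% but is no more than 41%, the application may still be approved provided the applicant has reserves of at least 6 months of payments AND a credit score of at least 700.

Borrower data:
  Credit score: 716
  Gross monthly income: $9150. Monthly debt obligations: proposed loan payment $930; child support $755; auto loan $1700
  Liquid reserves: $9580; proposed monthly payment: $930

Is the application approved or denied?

Credit score 716 ≥ 660 (meets base)
Total debts = (930 + 755 + 1,700) = 3,385. DTI: 3,385 ÷ 9,150 = 37%, over the 36% base limit.
Reserves: 9,580 ÷ 930 = 10.3 months (meets 3-month minimum)
DTI 37% is within the 36%–41% exception band; checking compensating factors.
Reserves 10.3 ≥ 6 months; credit score 716 ≥ 700.
Both compensating conditions met → exception applies.

Approved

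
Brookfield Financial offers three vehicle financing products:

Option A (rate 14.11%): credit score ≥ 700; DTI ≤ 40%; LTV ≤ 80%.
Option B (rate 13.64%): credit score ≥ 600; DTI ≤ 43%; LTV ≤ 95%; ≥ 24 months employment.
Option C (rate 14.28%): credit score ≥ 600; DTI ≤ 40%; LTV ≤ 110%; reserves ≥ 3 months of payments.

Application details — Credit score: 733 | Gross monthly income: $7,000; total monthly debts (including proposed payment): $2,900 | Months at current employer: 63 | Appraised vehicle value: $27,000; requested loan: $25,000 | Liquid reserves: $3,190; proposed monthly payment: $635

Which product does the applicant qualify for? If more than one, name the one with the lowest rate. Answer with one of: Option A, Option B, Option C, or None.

DTI = 2,900/7,000 = 41.4%.
LTV = 25,000/27,000 = 92.6%.
Reserves = 3,190/635 = 5.0 months.
Option A: score 733 ≥ 700; DTI 41.4% > 40%; LTV 92.6% > 80% → does not qualify.
Option B: score 733 ≥ 600; DTI 41.4% ≤ 43%; LTV 92.6% ≤ 95%; employment 63 ≥ 24 mo → qualifies.
Option C: score 733 ≥ 600; DTI 41.4% > 40%; LTV 92.6% ≤ 110%; reserves 5.0 ≥ 3 mo → does not qualify.

Option B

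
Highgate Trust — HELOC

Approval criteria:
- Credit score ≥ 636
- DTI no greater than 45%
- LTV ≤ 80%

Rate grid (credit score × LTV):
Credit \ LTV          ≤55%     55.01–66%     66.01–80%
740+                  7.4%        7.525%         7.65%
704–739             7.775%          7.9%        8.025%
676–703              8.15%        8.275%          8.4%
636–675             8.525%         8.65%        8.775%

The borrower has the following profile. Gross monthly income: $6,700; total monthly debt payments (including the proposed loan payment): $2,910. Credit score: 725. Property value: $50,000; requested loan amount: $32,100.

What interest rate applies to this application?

Credit score 725 ≥ 636; DTI: 2,910 ÷ 6,700 = 43.4%, within the 45% cap
Loan-to-value = 32,100/50,000 = 64.2% — pass (80% max)
Score 725 is in the 704–739 band; LTV 64.2% is in the 55.01–66% band → 7.9%.

7.9%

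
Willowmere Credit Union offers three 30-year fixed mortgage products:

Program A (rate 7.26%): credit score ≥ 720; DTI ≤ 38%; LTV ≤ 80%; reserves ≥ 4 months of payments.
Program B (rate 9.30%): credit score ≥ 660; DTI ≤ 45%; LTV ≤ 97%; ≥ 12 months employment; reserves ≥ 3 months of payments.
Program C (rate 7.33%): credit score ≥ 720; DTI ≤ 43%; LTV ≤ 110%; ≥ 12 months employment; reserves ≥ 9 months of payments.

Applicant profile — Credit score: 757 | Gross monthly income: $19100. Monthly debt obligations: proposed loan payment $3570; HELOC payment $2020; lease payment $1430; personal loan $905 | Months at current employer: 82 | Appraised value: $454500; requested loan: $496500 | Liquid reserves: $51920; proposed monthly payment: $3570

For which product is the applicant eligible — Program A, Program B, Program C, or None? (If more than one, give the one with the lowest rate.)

Total debts = (3,570 + 2,020 + 1,430 + 905) = 7,925; DTI = 7,925/19,100 = 41.5%.
LTV = 496,500/454,500 = 109.2%.
Reserves = 51,920/3,570 = 14.5 months.
Program A: score 757 ≥ 720; DTI 41.5% > 38%; LTV 109.2% > 80%; reserves 14.5 ≥ 4 mo → does not qualify.
Program B: score 757 ≥ 660; DTI 41.5% ≤ 45%; LTV 109.2% > 97%; employment 82 ≥ 12 mo; reserves 14.5 ≥ 3 mo → does not qualify.
Program C: score 757 ≥ 720; DTI 41.5% ≤ 43%; LTV 109.2% ≤ 110%; employment 82 ≥ 12 mo; reserves 14.5 ≥ 9 mo → qualifies.

Program C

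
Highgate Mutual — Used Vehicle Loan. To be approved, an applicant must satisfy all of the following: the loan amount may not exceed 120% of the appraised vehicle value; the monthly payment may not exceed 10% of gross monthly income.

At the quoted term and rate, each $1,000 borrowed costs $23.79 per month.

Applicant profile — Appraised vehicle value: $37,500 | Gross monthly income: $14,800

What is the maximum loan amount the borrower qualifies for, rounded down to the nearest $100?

Payment cap: 10% × $14,800 = $1,480/month.
At $23.79 per $1,000, that supports 1,480/23.79 × 1,000 ≈ $62,211 → $62,200.
LTV cap: 120% × $37,500 = $45,000 → $45,000.
Binding constraint: loan-to-value.

$45,000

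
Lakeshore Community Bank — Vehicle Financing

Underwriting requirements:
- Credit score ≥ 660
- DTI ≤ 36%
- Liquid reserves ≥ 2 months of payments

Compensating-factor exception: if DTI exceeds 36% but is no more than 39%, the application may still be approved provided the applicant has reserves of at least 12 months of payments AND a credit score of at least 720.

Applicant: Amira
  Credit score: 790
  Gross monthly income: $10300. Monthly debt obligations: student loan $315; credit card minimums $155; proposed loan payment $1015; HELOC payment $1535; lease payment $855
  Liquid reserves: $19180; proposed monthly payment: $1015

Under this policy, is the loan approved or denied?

Credit score 790 ≥ 660 (meets base)
Total debts = (315 + 155 + 1,015 + 1,535 + 855) = 3,875. DTI: 3,875 ÷ 10,300 = 37.6%, over the 36% base limit.
Liquid reserves cover 19,180/1,015 = 18.9 months — ≥ 2 required
37.6% falls in the override range (36%–39%), so the compensating-factor test applies.
Override check — reserves: 18.9 mo (ok); score: 790 (ok).
Both compensating conditions met → exception applies.

Approved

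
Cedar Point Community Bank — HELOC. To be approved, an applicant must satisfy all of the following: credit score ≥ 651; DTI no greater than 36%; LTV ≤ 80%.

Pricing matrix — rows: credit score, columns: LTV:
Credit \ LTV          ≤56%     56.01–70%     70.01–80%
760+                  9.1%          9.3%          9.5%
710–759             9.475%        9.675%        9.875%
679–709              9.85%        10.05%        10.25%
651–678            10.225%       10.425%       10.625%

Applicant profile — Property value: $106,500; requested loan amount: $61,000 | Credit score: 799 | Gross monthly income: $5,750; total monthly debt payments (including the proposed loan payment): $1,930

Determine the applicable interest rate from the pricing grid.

Credit score 799 ≥ 651; Debt-to-income = 1,930/5,750 = 33.6% — meets 36% limit
LTV = 61,000/106,500 = 57.3% ≤ 80%
Score 799 is in the 760+ band; LTV 57.3% is in the 56.01–70% band → 9.3%.

9.3%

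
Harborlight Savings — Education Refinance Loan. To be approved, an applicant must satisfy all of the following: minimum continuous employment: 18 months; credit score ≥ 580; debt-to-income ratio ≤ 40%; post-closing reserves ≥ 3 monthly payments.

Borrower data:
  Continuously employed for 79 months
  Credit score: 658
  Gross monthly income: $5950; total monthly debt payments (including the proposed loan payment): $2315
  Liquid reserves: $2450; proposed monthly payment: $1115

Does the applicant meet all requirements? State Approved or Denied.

Denied

Employment 79 ≥ 18 months
Credit score 658 ≥ 580 (meets)
DTI = 2,315/5,950 = 38.9% ≤ 40%
Reserves = 2,450/1,115 = 2.2 months < 3
Fails on reserves.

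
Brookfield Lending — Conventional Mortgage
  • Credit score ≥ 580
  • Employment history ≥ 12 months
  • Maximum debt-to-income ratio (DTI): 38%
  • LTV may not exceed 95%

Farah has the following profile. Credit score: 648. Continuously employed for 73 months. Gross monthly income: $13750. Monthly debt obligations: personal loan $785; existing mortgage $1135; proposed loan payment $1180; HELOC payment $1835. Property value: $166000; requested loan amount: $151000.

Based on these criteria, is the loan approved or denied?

Approved

Credit score 648 ≥ 580 (meets)
Employment 73 ≥ 12 months
Total monthly debts = (785 + 1,135 + 1,180 + 1,835) = 4,935. DTI = 4,935/13,750 = 35.9% ≤ 38%
LTV = 151,000/166,000 = 91% ≤ 95%
All criteria satisfied.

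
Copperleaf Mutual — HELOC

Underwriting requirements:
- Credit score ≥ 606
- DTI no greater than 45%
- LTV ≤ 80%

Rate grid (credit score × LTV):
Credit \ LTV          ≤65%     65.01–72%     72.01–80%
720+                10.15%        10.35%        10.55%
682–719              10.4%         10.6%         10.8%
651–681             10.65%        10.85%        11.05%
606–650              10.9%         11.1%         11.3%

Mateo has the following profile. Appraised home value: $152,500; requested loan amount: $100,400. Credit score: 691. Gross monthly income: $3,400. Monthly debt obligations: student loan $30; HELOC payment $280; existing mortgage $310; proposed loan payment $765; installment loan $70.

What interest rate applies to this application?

Credit score 691 ≥ 606; Total monthly debts = (30 + 280 + 310 + 765 + 70) = 1,455. Debt-to-income = 1,455/3,400 = 42.8% — meets 45% limit
LTV: 100,400 ÷ 152,500 = 65.8%, within 80% cap
Credit 691 → row 682–719; LTV 65.8% → column 65.01–72%. Grid cell → 10.6%.

10.6%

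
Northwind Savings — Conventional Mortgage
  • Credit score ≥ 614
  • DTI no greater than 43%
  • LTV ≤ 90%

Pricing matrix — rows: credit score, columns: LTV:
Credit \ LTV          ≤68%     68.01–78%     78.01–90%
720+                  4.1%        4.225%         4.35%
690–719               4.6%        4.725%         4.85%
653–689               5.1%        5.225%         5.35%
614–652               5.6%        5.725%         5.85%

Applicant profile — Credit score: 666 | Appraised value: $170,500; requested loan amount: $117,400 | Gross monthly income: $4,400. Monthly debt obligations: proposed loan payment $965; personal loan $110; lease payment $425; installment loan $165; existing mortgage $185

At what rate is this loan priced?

Credit score 666 ≥ 614; Total monthly debts = (965 + 110 + 425 + 165 + 185) = 1,850. DTI = 1,850/4,400 = 42% ≤ 43%
LTV: 117,400 ÷ 170,500 = 68.9%, within 90% cap
Row: 666 falls in 653–689. Column: 68.9% falls in 68.01–78%. Rate = 5.225%.

5.225%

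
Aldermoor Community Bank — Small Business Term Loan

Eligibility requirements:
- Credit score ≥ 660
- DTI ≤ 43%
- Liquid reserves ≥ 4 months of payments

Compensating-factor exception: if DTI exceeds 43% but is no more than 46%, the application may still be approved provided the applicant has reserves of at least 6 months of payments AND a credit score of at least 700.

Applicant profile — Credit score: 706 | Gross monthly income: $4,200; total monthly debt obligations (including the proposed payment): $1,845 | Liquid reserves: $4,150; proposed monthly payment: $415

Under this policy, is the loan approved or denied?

Credit score 706 ≥ 660 (meets base)
DTI: 1,845 ÷ 4,200 = 43.9%, over the 43% base limit.
Reserves: 4,150 ÷ 415 = 10.0 months (meets 4-month minimum)
DTI 43.9% is within the 43%–46% exception band; checking compensating factors.
Override check — reserves: 10.0 mo (ok); score: 706 (ok).
Both override conditions satisfied; DTI exception granted.

Approved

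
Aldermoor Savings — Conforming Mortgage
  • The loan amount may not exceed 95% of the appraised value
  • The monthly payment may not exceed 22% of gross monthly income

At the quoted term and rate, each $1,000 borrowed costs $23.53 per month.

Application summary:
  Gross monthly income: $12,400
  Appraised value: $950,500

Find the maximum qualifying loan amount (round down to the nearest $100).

$115,900

Payment cap: 22% × $12,400 = $2,728/month.
At $23.53 per $1,000, that supports 2,728/23.53 × 1,000 ≈ $115,937 → $115,900.
LTV cap: 95% × $950,500 = $902,975 → $902,900.
Binding constraint: payment-to-income.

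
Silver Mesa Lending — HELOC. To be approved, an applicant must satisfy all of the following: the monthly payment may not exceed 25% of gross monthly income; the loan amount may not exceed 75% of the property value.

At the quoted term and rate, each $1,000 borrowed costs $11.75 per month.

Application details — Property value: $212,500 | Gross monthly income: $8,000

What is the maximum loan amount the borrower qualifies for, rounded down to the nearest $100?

Payment cap: 25% × $8,000 = $2,000/month.
At $11.75 per $1,000, that supports 2,000/11.75 × 1,000 ≈ $170,212 → $170,200.
LTV cap: 75% × $212,500 = $159,375 → $159,300.
Binding constraint: loan-to-value.

$159,300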